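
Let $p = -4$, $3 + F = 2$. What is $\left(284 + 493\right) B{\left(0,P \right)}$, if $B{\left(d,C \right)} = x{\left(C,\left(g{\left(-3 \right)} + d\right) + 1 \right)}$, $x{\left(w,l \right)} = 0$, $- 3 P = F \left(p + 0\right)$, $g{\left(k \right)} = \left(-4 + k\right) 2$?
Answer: $0$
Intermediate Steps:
$g{\left(k \right)} = -8 + 2 k$
$F = -1$ ($F = -3 + 2 = -1$)
$P = - \frac{4}{3}$ ($P = - \frac{\left(-1\right) \left(-4 + 0\right)}{3} = - \frac{\left(-1\right) \left(-4\right)}{3} = \left(- \frac{1}{3}\right) 4 = - \frac{4}{3} \approx -1.3333$)
$B{\left(d,C \right)} = 0$
$\left(284 + 493\right) B{\left(0,P \right)} = \left(284 + 493\right) 0 = 777 \cdot 0 = 0$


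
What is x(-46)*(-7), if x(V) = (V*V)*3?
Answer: -44436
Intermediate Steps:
x(V) = 3*V**2 (x(V) = V**2*3 = 3*V**2)
x(-46)*(-7) = (3*(-46)**2)*(-7) = (3*2116)*(-7) = 6348*(-7) = -44436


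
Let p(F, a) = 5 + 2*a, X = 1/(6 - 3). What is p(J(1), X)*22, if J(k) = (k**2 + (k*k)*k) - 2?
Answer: 374/3 ≈ 124.67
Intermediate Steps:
X = 1/3 ≈ 0.33333
J(k) = -2 + k**2 + k**3 (J(k) = (k**2 + k**2*k) - 2 = (k**2 + k**3) - 2 = -2 + k**2 + k**3)
p(J(1), X)*22 = (5 + 2*(1/3))*22 = (5 + 2/3)*22 = (17/3)*22 = 374/3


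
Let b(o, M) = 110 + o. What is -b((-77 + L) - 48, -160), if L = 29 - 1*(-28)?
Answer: -42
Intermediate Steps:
L = 57 (L = 29 + 28 = 57)
-b((-77 + L) - 48, -160) = -(110 + ((-77 + 57) - 48)) = -(110 + (-20 - 48)) = -(110 - 68) = -1*42 = -42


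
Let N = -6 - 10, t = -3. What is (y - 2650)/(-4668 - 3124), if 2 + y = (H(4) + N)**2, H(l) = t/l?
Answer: 37943/124672 ≈ 0.30434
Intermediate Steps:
N = -16
H(l) = -3/l
y = 4457/16 (y = -2 + (-3/4 - 16)**2 = -2 + (-67/4)**2 = -2 + 4489/16 = 4457/16 ≈ 278.56)
(y - 2650)/(-4668 - 3124) = (4457/16 - 2650)/(-4668 - 3124) = -37943/16/(-7792) = -37943/16*(-1/7792) = 37943/124672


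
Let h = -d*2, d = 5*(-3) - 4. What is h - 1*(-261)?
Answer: 299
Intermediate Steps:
d = -19 (d = -15 - 4 = -19)
h = 38 (h = -1*(-19)*2 = 19*2 = 38)
h - 1*(-261) = 38 - 1*(-261) = 38 + 261 = 299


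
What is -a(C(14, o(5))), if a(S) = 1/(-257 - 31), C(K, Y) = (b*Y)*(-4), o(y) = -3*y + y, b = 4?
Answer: 1/288 ≈ 0.0034722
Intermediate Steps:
o(y) = -2*y
C(K, Y) = -16*Y (C(K, Y) = (4*Y)*(-4) = -16*Y)
a(S) = -1/288 (a(S) = 1/(-288) = -1/288)
-a(C(14, o(5))) = -1*(-1/288) = 1/288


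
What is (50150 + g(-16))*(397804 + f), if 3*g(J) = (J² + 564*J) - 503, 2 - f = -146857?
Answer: 76894977677/3 ≈ 2.5632e+10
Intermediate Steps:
f = 146859 (f = 2 - 1*(-146857) = 2 + 146857 = 146859)
g(J) = -503/3 + 188*J + J²/3 (g(J) = ((J² + 564*J) - 503)/3 = (-503 + J² + 564*J)/3 = -503/3 + 188*J + J²/3)
(50150 + g(-16))*(397804 + f) = (50150 + (-503/3 + 188*(-16) + (⅓)*(-16)²))*(397804 + 146859) = (50150 + (-503/3 - 3008 + (⅓)*256))*544663 = (50150 + (-503/3 - 3008 + 256/3))*544663 = (50150 - 9271/3)*544663 = (141179/3)*544663 = 76894977677/3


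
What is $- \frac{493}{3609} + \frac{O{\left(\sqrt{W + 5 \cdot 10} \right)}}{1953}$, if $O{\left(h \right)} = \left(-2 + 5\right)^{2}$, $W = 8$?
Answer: $- \frac{103372}{783153} \approx -0.13199$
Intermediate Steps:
$O{\left(h \right)} = 9$ ($O{\left(h \right)} = 3^{2} = 9$)
$- \frac{493}{3609} + \frac{O{\left(\sqrt{W + 5 \cdot 10} \right)}}{1953} = - \frac{493}{3609} + \frac{9}{1953} = \left(-493\right) \frac{1}{3609} + 9 \cdot \frac{1}{1953} = - \frac{493}{3609} + \frac{1}{217} = - \frac{103372}{783153}$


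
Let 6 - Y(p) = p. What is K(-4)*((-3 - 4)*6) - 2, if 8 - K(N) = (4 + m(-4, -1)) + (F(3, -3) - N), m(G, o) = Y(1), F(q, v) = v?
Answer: 82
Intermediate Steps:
Y(p) = 6 - p
m(G, o) = 5 (m(G, o) = 6 - 1*1 = 6 - 1 = 5)
K(N) = 2 + N (K(N) = 8 - ((4 + 5) + (-3 - N)) = 8 - (9 + (-3 - N)) = 8 - (6 - N) = 8 + (-6 + N) = 2 + N)
K(-4)*((-3 - 4)*6) - 2 = (2 - 4)*((-3 - 4)*6) - 2 = -(-14)*6 - 2 = -2*(-42) - 2 = 84 - 2 = 82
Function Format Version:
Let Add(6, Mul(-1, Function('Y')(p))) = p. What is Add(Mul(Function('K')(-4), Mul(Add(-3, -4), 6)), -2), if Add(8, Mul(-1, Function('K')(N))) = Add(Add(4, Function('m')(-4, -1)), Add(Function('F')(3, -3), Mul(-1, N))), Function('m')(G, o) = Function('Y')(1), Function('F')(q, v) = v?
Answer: 82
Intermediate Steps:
Function('Y')(p) = Add(6, Mul(-1, p))
Function('m')(G, o) = 5 (Function('m')(G, o) = Add(6, Mul(-1, 1)) = Add(6, -1) = 5)
Function('K')(N) = Add(2, N) (Function('K')(N) = Add(8, Mul(-1, Add(Add(4, 5), Add(-3, Mul(-1, N))))) = Add(8, Mul(-1, Add(9, Add(-3, Mul(-1, N))))) = Add(8, Mul(-1, Add(6, Mul(-1, N)))) = Add(8, Add(-6, N)) = Add(2, N))
Add(Mul(Function('K')(-4), Mul(Add(-3, -4), 6)), -2) = Add(Mul(Add(2, -4), Mul(Add(-3, -4), 6)), -2) = Add(Mul(-2, Mul(-7, 6)), -2) = Add(Mul(-2, -42), -2) = Add(84, -2) = 82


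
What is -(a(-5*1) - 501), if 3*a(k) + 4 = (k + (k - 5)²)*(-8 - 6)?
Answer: 2837/3 ≈ 945.67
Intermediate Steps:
a(k) = -4/3 - 14*k/3 - 14*(-5 + k)²/3 (a(k) = -4/3 + ((k + (k - 5)²)*(-8 - 6))/3 = -4/3 + ((k + (-5 + k)²)*(-14))/3 = -4/3 + (-14*k - 14*(-5 + k)²)/3 = -4/3 + (-14*k/3 - 14*(-5 + k)²/3) = -4/3 - 14*k/3 - 14*(-5 + k)²/3)
-(a(-5*1) - 501) = -((-118 + 42*(-5*1) - 14*(-5*1)²/3) - 501) = -((-118 + 42*(-5) - 14/3*(-5)²) - 501) = -((-118 - 210 - 14/3*25) - 501) = -((-118 - 210 - 350/3) - 501) = -(-1334/3 - 501) = -1*(-2837/3) = 2837/3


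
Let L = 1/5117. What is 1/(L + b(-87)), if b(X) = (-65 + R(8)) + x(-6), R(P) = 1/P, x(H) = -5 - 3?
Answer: -40936/2983203 ≈ -0.013722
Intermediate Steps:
x(H) = -8
L = 1/5117 ≈ 0.00019543
b(X) = -583/8 (b(X) = (-65 + 1/8) - 8 = -519/8 - 8 = -583/8)
1/(L + b(-87)) = 1/(1/5117 - 583/8) = 1/(-2983203/40936) = -40936/2983203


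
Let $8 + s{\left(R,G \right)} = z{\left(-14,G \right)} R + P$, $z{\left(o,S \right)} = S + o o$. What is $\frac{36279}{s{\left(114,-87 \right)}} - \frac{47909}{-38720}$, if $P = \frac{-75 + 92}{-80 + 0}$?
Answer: $\frac{53323910969}{12821779520} \approx 4.1589$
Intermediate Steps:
$z{\left(o,S \right)} = S + o^{2}$
$P = - \frac{17}{80}$ ($P = \frac{17}{-80} = 17 \left(- \frac{1}{80}\right) = - \frac{17}{80} \approx -0.2125$)
$s{\left(R,G \right)} = - \frac{657}{80} + R \left(196 + G\right)$ ($s{\left(R,G \right)} = -8 + \left(\left(G + \left(-14\right)^{2}\right) R - \frac{17}{80}\right) = -8 + \left(\left(G + 196\right) R - \frac{17}{80}\right) = -8 + \left(\left(196 + G\right) R - \frac{17}{80}\right) = -8 + \left(R \left(196 + G\right) - \frac{17}{80}\right) = -8 + \left(- \frac{17}{80} + R \left(196 + G\right)\right) = - \frac{657}{80} + R \left(196 + G\right)$)
$\frac{36279}{s{\left(114,-87 \right)}} - \frac{47909}{-38720} = \frac{36279}{- \frac{657}{80} + 114 \left(196 - 87\right)} - \frac{47909}{-38720} = \frac{36279}{- \frac{657}{80} + 114 \cdot 109} - - \frac{47909}{38720} = \frac{36279}{- \frac{657}{80} + 12426} + \frac{47909}{38720} = \frac{36279}{\frac{993423}{80}} + \frac{47909}{38720} = 36279 \cdot \frac{80}{993423} + \frac{47909}{38720} = \frac{967440}{331141} + \frac{47909}{38720} = \frac{53323910969}{12821779520}$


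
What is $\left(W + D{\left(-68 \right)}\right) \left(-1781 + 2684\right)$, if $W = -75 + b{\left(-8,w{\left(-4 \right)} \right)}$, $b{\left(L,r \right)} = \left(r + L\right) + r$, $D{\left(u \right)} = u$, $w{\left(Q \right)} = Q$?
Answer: $-143577$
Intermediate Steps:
$b{\left(L,r \right)} = L + 2 r$ ($b{\left(L,r \right)} = \left(L + r\right) + r = L + 2 r$)
$W = -91$ ($W = -75 + \left(-8 + 2 \left(-4\right)\right) = -75 - 16 = -91$)
$\left(W + D{\left(-68 \right)}\right) \left(-1781 + 2684\right) = \left(-91 - 68\right) \left(-1781 + 2684\right) = \left(-159\right) 903 = -143577$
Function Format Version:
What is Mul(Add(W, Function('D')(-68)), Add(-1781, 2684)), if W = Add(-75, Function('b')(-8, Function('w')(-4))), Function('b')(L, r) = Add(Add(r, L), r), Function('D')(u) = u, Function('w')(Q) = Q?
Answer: -143577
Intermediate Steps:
Function('b')(L, r) = Add(L, Mul(2, r)) (Function('b')(L, r) = Add(Add(L, r), r) = Add(L, Mul(2, r)))
W = -91 (W = Add(-75, Add(-8, Mul(2, -4))) = Add(-75, Add(-8, -8)) = Add(-75, -16) = -91)
Mul(Add(W, Function('D')(-68)), Add(-1781, 2684)) = Mul(Add(-91, -68), Add(-1781, 2684)) = Mul(-159, 903) = -143577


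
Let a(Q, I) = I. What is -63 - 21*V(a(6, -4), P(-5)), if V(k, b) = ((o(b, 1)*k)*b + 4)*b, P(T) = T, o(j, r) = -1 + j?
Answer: -12243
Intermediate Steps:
V(k, b) = b*(4 + b*k*(-1 + b)) (V(k, b) = (((-1 + b)*k)*b + 4)*b = ((k*(-1 + b))*b + 4)*b = (b*k*(-1 + b) + 4)*b = (4 + b*k*(-1 + b))*b = b*(4 + b*k*(-1 + b)))
-63 - 21*V(a(6, -4), P(-5)) = -63 - (-105)*(4 - 5*(-4)*(-1 - 5)) = -63 - (-105)*(4 - 5*(-4)*(-6)) = -63 - (-105)*(4 - 120) = -63 - (-105)*(-116) = -63 - 21*580 = -63 - 12180 = -12243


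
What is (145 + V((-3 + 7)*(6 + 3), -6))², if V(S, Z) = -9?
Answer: 18496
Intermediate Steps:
(145 + V((-3 + 7)*(6 + 3), -6))² = (145 - 9)² = 136² = 18496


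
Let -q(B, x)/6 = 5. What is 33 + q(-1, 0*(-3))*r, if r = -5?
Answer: 183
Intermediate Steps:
q(B, x) = -30 (q(B, x) = -6*5 = -30)
33 + q(-1, 0*(-3))*r = 33 - 30*(-5) = 33 + 150 = 183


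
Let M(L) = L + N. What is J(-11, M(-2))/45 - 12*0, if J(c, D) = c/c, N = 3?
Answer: 1/45 ≈ 0.022222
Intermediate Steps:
M(L) = 3 + L (M(L) = L + 3 = 3 + L)
J(c, D) = 1
J(-11, M(-2))/45 - 12*0 = 1/45 - 12*0 = 1*(1/45) + 0 = 1/45 + 0 = 1/45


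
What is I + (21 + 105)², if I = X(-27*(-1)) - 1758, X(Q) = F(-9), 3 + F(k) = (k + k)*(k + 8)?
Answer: 14133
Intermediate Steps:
F(k) = -3 + 2*k*(8 + k) (F(k) = -3 + (k + k)*(k + 8) = -3 + (2*k)*(8 + k) = -3 + 2*k*(8 + k))
X(Q) = 15 (X(Q) = -3 + 2*(-9)² + 16*(-9) = -3 + 2*81 - 144 = -3 + 162 - 144 = 15)
I = -1743 (I = 15 - 1758 = -1743)
I + (21 + 105)² = -1743 + (21 + 105)² = -1743 + 126² = -1743 + 15876 = 14133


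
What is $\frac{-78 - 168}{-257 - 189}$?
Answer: $\frac{123}{223} \approx 0.55157$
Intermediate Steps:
$\frac{-78 - 168}{-257 - 189} = - \frac{246}{-446} = \left(-246\right) \left(- \frac{1}{446}\right) = \frac{123}{223}$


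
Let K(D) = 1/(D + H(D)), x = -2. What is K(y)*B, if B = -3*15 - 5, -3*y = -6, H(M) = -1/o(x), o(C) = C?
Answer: -20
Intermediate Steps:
H(M) = ½ (H(M) = -1/(-2) = -1*(-½) = ½)
y = 2 (y = -⅓*(-6) = 2)
K(D) = 1/(½ + D) (K(D) = 1/(D + ½) = 1/(½ + D))
B = -50 (B = -45 - 5 = -50)
K(y)*B = (2/(1 + 2*2))*(-50) = (2/(1 + 4))*(-50) = (2/5)*(-50) = (2*(⅕))*(-50) = (⅖)*(-50) = -20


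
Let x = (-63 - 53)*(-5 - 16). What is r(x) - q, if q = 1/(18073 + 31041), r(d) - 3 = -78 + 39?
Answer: -1768105/49114 ≈ -36.000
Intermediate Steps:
x = 2436 (x = -116*(-21) = 2436)
r(d) = -36 (r(d) = 3 + (-78 + 39) = 3 - 39 = -36)
q = 1/49114 ≈ 2.0361e-5
r(x) - q = -36 - 1*1/49114 = -36 - 1/49114 = -1768105/49114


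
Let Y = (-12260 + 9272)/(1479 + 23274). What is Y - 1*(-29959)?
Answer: 247190713/8251 ≈ 29959.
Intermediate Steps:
Y = -996/8251 (Y = -2988/24753 = -2988*1/24753 = -996/8251 ≈ -0.12071)
Y - 1*(-29959) = -996/8251 - 1*(-29959) = -996/8251 + 29959 = 247190713/8251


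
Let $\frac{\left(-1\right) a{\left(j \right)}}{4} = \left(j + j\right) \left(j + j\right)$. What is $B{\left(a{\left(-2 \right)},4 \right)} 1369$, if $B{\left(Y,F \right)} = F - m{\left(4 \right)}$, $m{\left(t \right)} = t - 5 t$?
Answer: $27380$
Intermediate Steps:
$m{\left(t \right)} = - 4 t$
$a{\left(j \right)} = - 16 j^{2}$ ($a{\left(j \right)} = - 4 \left(j + j\right) \left(j + j\right) = - 4 \cdot 2 j 2 j = - 4 \cdot 4 j^{2} = - 16 j^{2}$)
$B{\left(Y,F \right)} = 16 + F$ ($B{\left(Y,F \right)} = F - \left(-4\right) 4 = F - -16 = F + 16 = 16 + F$)
$B{\left(a{\left(-2 \right)},4 \right)} 1369 = \left(16 + 4\right) 1369 = 20 \cdot 1369 = 27380$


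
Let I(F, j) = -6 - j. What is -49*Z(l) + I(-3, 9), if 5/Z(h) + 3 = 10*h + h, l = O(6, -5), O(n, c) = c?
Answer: -625/58 ≈ -10.776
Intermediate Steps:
l = -5
Z(h) = 5/(-3 + 11*h) (Z(h) = 5/(-3 + (10*h + h)) = 5/(-3 + 11*h))
-49*Z(l) + I(-3, 9) = -245/(-3 + 11*(-5)) + (-6 - 1*9) = -245/(-3 - 55) + (-6 - 9) = -245/(-58) - 15 = -245*(-1)/58 - 15 = -49*(-5/58) - 15 = 245/58 - 15 = -625/58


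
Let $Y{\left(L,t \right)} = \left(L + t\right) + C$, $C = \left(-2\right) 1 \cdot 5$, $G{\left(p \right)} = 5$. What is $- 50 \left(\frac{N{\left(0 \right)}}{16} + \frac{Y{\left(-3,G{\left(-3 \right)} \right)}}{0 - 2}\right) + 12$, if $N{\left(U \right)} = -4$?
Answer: $- \frac{351}{2} \approx -175.5$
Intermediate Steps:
$C = -10$ ($C = \left(-2\right) 5 = -10$)
$Y{\left(L,t \right)} = -10 + L + t$ ($Y{\left(L,t \right)} = \left(L + t\right) - 10 = -10 + L + t$)
$- 50 \left(\frac{N{\left(0 \right)}}{16} + \frac{Y{\left(-3,G{\left(-3 \right)} \right)}}{0 - 2}\right) + 12 = - 50 \left(- \frac{4}{16} + \frac{-10 - 3 + 5}{0 - 2}\right) + 12 = - 50 \left(\left(-4\right) \frac{1}{16} - \frac{8}{0 - 2}\right) + 12 = - 50 \left(- \frac{1}{4} - \frac{8}{-2}\right) + 12 = - 50 \left(- \frac{1}{4} - -4\right) + 12 = - 50 \left(- \frac{1}{4} + 4\right) + 12 = \left(-50\right) \frac{15}{4} + 12 = - \frac{375}{2} + 12 = - \frac{351}{2}$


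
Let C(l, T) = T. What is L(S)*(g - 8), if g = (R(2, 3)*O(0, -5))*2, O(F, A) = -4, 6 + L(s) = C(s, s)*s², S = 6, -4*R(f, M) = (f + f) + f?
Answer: 840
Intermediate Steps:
R(f, M) = -3*f/4 (R(f, M) = -((f + f) + f)/4 = -(2*f + f)/4 = -3*f/4)
L(s) = -6 + s³ (L(s) = -6 + s*s² = -6 + s³)
g = 12 (g = (-¾*2*(-4))*2 = -3/2*(-4)*2 = 6*2 = 12)
L(S)*(g - 8) = (-6 + 6³)*(12 - 8) = (-6 + 216)*4 = 210*4 = 840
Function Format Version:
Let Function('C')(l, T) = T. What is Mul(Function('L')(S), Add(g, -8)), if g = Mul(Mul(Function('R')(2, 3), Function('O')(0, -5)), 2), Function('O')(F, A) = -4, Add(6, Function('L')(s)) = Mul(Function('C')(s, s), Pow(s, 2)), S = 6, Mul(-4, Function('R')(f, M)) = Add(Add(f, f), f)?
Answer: 840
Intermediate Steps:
Function('R')(f, M) = Mul(Rational(-3, 4), f) (Function('R')(f, M) = Mul(Rational(-1, 4), Add(Add(f, f), f)) = Mul(Rational(-1, 4), Add(Mul(2, f), f)) = Mul(Rational(-1, 4), Mul(3, f)) = Mul(Rational(-3, 4), f))
Function('L')(s) = Add(-6, Pow(s, 3)) (Function('L')(s) = Add(-6, Mul(s, Pow(s, 2))) = Add(-6, Pow(s, 3)))
g = 12 (g = Mul(Mul(Mul(Rational(-3, 4), 2), -4), 2) = Mul(Mul(Rational(-3, 2), -4), 2) = Mul(6, 2) = 12)
Mul(Function('L')(S), Add(g, -8)) = Mul(Add(-6, Pow(6, 3)), Add(12, -8)) = Mul(Add(-6, 216), 4) = Mul(210, 4) = 840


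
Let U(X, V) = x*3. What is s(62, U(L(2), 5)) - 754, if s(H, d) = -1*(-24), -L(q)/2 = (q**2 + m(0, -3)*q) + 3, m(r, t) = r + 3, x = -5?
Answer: -730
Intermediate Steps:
m(r, t) = 3 + r
L(q) = -6 - 6*q - 2*q**2 (L(q) = -2*((q**2 + (3 + 0)*q) + 3) = -2*((q**2 + 3*q) + 3) = -2*(3 + q**2 + 3*q) = -6 - 6*q - 2*q**2)
U(X, V) = -15 (U(X, V) = -5*3 = -15)
s(H, d) = 24
s(62, U(L(2), 5)) - 754 = 24 - 754 = -730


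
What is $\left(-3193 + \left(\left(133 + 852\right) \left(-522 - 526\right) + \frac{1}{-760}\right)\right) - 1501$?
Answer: $- \frac{788100241}{760} \approx -1.037 \cdot 10^{6}$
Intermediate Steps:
$\left(-3193 + \left(\left(133 + 852\right) \left(-522 - 526\right) + \frac{1}{-760}\right)\right) - 1501 = \left(-3193 + \left(985 \left(-1048\right) - \frac{1}{760}\right)\right) - 1501 = \left(-3193 - \frac{784532801}{760}\right) - 1501 = - \frac{786959481}{760} - 1501 = - \frac{788100241}{760}$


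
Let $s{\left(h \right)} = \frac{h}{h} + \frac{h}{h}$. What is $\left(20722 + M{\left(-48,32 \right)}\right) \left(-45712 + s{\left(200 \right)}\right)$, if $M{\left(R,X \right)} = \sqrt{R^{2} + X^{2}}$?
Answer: $-947202620 - 731360 \sqrt{13} \approx -9.4984 \cdot 10^{8}$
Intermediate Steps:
$s{\left(h \right)} = 2$ ($s{\left(h \right)} = 1 + 1 = 2$)
$\left(20722 + M{\left(-48,32 \right)}\right) \left(-45712 + s{\left(200 \right)}\right) = \left(20722 + \sqrt{\left(-48\right)^{2} + 32^{2}}\right) \left(-45712 + 2\right) = \left(20722 + \sqrt{2304 + 1024}\right) \left(-45710\right) = \left(20722 + \sqrt{3328}\right) \left(-45710\right) = \left(20722 + 16 \sqrt{13}\right) \left(-45710\right) = -947202620 - 731360 \sqrt{13}$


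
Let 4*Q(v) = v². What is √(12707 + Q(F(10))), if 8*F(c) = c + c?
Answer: 3*√22593/4 ≈ 112.73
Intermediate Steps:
F(c) = c/4 (F(c) = (c + c)/8 = (2*c)/8 = c/4)
Q(v) = v²/4
√(12707 + Q(F(10))) = √(12707 + ((¼)*10)²/4) = √(12707 + (5/2)²/4) = √(12707 + (¼)*(25/4)) = √(12707 + 25/16) = √(203337/16) = 3*√22593/4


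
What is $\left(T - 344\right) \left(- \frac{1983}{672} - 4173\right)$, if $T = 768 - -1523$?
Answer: $- \frac{1821249111}{224} \approx -8.1306 \cdot 10^{6}$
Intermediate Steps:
$T = 2291$ ($T = 768 + 1523 = 2291$)
$\left(T - 344\right) \left(- \frac{1983}{672} - 4173\right) = \left(2291 - 344\right) \left(- \frac{1983}{672} - 4173\right) = 1947 \left(\left(-1983\right) \frac{1}{672} - 4173\right) = 1947 \left(- \frac{661}{224} - 4173\right) = 1947 \left(- \frac{935413}{224}\right) = - \frac{1821249111}{224}$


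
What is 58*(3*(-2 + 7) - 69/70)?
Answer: 28449/35 ≈ 812.83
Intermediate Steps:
58*(3*(-2 + 7) - 69/70) = 58*(3*5 - 69*1/70) = 58*(15 - 69/70) = 58*(981/70) = 28449/35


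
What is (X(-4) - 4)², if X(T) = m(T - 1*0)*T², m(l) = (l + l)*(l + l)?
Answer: 1040400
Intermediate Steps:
m(l) = 4*l² (m(l) = (2*l)*(2*l) = 4*l²)
X(T) = 4*T⁴ (X(T) = (4*(T - 1*0)²)*T² = (4*(T + 0)²)*T² = (4*T²)*T² = 4*T⁴)
(X(-4) - 4)² = (4*(-4)⁴ - 4)² = (4*256 - 4)² = (1024 - 4)² = 1020² = 1040400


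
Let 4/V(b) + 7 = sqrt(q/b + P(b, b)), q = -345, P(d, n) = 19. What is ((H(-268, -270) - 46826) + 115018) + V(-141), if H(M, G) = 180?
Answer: 12648632/185 - 48*sqrt(329)/1295 ≈ 68370.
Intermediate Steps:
V(b) = 4/(-7 + sqrt(19 - 345/b)) (V(b) = 4/(-7 + sqrt(-345/b + 19)) = 4/(-7 + sqrt(19 - 345/b)))
((H(-268, -270) - 46826) + 115018) + V(-141) = ((180 - 46826) + 115018) + 4/(-7 + sqrt(19 - 345/(-141))) = (-46646 + 115018) + 4/(-7 + sqrt(19 - 345*(-1/141))) = 68372 + 4/(-7 + sqrt(19 + 115/47)) = 68372 + 4/(-7 + sqrt(1008/47)) = 68372 + 4/(-7 + 12*sqrt(329)/47)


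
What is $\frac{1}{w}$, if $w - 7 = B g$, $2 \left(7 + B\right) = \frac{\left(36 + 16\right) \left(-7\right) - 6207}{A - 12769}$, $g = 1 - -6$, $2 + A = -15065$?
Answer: $- \frac{55672}{2292227} \approx -0.024287$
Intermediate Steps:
$A = -15067$ ($A = -2 - 15065 = -15067$)
$g = 7$ ($g = 1 + 6 = 7$)
$B = - \frac{383133}{55672}$ ($B = -7 + \frac{\left(\left(36 + 16\right) \left(-7\right) - 6207\right) \frac{1}{-15067 - 12769}}{2} = -7 + \frac{\left(52 \left(-7\right) - 6207\right) \frac{1}{-27836}}{2} = -7 + \frac{\left(-364 - 6207\right) \left(- \frac{1}{27836}\right)}{2} = -7 + \frac{\left(-6571\right) \left(- \frac{1}{27836}\right)}{2} = -7 + \frac{1}{2} \cdot \frac{6571}{27836} = -7 + \frac{6571}{55672} = - \frac{383133}{55672} \approx -6.882$)
$w = - \frac{2292227}{55672}$ ($w = 7 - \frac{2681931}{55672} = - \frac{2292227}{55672} \approx -41.174$)
$\frac{1}{w} = \frac{1}{- \frac{2292227}{55672}} = - \frac{55672}{2292227}$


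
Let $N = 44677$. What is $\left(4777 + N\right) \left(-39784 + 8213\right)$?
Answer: $-1561312234$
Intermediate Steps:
$\left(4777 + N\right) \left(-39784 + 8213\right) = \left(4777 + 44677\right) \left(-39784 + 8213\right) = 49454 \left(-31571\right) = -1561312234$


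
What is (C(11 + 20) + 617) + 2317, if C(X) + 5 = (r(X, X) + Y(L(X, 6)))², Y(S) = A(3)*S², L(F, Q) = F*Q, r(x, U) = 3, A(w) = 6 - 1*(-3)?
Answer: 96949411618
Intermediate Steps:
A(w) = 9 (A(w) = 6 + 3 = 9)
Y(S) = 9*S²
C(X) = -5 + (3 + 324*X²)² (C(X) = -5 + (3 + 9*(X*6)²)² = -5 + (3 + 9*(6*X)²)² = -5 + (3 + 9*(36*X²))² = -5 + (3 + 324*X²)²)
(C(11 + 20) + 617) + 2317 = ((-5 + 9*(1 + 108*(11 + 20)²)²) + 617) + 2317 = ((-5 + 9*(1 + 108*31²)²) + 617) + 2317 = ((-5 + 9*(1 + 108*961)²) + 617) + 2317 = ((-5 + 9*(1 + 103788)²) + 617) + 2317 = ((-5 + 9*103789²) + 617) + 2317 = ((-5 + 9*10772156521) + 617) + 2317 = ((-5 + 96949408689) + 617) + 2317 = (96949408684 + 617) + 2317 = 96949409301 + 2317 = 96949411618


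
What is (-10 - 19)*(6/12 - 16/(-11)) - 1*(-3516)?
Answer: 76105/22 ≈ 3459.3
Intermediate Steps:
(-10 - 19)*(6/12 - 16/(-11)) - 1*(-3516) = -29*(6*(1/12) - 16*(-1/11)) + 3516 = -29*(1/2 + 16/11) + 3516 = -29*43/22 + 3516 = -1247/22 + 3516 = 76105/22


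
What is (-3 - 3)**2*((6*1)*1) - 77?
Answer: 139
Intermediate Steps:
(-3 - 3)**2*((6*1)*1) - 77 = (-6)**2*(6*1) - 77 = 36*6 - 77 = 216 - 77 = 139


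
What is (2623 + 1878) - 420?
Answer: 4081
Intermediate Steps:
(2623 + 1878) - 420 = 4501 - 420 = 4081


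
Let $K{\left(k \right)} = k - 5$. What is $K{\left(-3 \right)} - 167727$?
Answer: $-167735$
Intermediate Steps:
$K{\left(k \right)} = -5 + k$
$K{\left(-3 \right)} - 167727 = \left(-5 - 3\right) - 167727 = -8 - 167727 = -167735$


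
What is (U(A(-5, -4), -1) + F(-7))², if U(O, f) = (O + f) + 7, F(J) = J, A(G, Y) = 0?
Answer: 1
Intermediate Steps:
U(O, f) = 7 + O + f
(U(A(-5, -4), -1) + F(-7))² = ((7 + 0 - 1) - 7)² = (6 - 7)² = (-1)² = 1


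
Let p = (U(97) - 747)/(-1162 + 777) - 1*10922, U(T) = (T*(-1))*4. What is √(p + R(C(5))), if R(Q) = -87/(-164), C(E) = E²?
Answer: 23*I*√822843637/6314 ≈ 104.49*I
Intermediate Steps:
U(T) = -4*T (U(T) = -T*4 = -4*T)
R(Q) = 87/164 (R(Q) = -87*(-1/164) = 87/164)
p = -840767/77 (p = (-4*97 - 747)/(-1162 + 777) - 1*10922 = (-388 - 747)/(-385) - 10922 = -1135*(-1/385) - 10922 = 227/77 - 10922 = -840767/77 ≈ -10919.)
√(p + R(C(5))) = √(-840767/77 + 87/164) = √(-137879089/12628) = 23*I*√822843637/6314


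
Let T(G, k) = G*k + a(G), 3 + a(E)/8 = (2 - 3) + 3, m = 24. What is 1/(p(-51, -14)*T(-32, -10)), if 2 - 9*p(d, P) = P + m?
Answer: -3/832 ≈ -0.0036058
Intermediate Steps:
a(E) = -8 (a(E) = -24 + 8*((2 - 3) + 3) = -24 + 8*(-1 + 3) = -24 + 8*2 = -24 + 16 = -8)
p(d, P) = -22/9 - P/9 (p(d, P) = 2/9 - (P + 24)/9 = 2/9 - (24 + P)/9 = 2/9 + (-8/3 - P/9) = -22/9 - P/9)
T(G, k) = -8 + G*k (T(G, k) = G*k - 8 = -8 + G*k)
1/(p(-51, -14)*T(-32, -10)) = 1/((-22/9 - ⅑*(-14))*(-8 - 32*(-10))) = 1/((-22/9 + 14/9)*(-8 + 320)) = 1/(-8/9*312) = 1/(-832/3) = -3/832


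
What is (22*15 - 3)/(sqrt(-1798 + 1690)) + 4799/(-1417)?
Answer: -4799/1417 - 109*I*sqrt(3)/6 ≈ -3.3867 - 31.466*I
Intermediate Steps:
(22*15 - 3)/(sqrt(-1798 + 1690)) + 4799/(-1417) = (330 - 3)/(sqrt(-108)) + 4799*(-1/1417) = 327/((6*I*sqrt(3))) - 4799/1417 = 327*(-I*sqrt(3)/18) - 4799/1417 = -109*I*sqrt(3)/6 - 4799/1417 = -4799/1417 - 109*I*sqrt(3)/6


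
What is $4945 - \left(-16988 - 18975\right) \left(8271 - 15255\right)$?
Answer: $-251160647$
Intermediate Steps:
$4945 - \left(-16988 - 18975\right) \left(8271 - 15255\right) = 4945 - \left(-35963\right) \left(-6984\right) = 4945 - 251165592 = -251160647$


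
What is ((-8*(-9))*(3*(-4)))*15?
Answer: -12960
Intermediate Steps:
((-8*(-9))*(3*(-4)))*15 = (72*(-12))*15 = -864*15 = -12960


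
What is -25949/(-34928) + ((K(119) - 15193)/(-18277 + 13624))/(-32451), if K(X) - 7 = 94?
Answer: 356148111361/479448727344 ≈ 0.74283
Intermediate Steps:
K(X) = 101 (K(X) = 7 + 94 = 101)
-25949/(-34928) + ((K(119) - 15193)/(-18277 + 13624))/(-32451) = -25949/(-34928) + ((101 - 15193)/(-18277 + 13624))/(-32451) = -25949*(-1/34928) - 15092/(-4653)*(-1/32451) = 25949/34928 - 15092*(-1/4653)*(-1/32451) = 25949/34928 + (1372/423)*(-1/32451) = 25949/34928 - 1372/13726773 = 356148111361/479448727344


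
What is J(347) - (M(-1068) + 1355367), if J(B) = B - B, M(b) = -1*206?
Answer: -1355161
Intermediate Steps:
M(b) = -206
J(B) = 0
J(347) - (M(-1068) + 1355367) = 0 - (-206 + 1355367) = 0 - 1*1355161 = 0 - 1355161 = -1355161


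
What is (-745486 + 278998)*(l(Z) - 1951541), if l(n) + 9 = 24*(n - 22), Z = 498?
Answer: 905045497488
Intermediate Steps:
l(n) = -537 + 24*n (l(n) = -9 + 24*(n - 22) = -9 + 24*(-22 + n) = -9 + (-528 + 24*n) = -537 + 24*n)
(-745486 + 278998)*(l(Z) - 1951541) = (-745486 + 278998)*((-537 + 24*498) - 1951541) = -466488*((-537 + 11952) - 1951541) = -466488*(11415 - 1951541) = -466488*(-1940126) = 905045497488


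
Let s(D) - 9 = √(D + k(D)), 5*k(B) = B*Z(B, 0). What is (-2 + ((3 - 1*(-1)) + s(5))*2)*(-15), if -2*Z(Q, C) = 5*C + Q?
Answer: -360 - 15*√10 ≈ -407.43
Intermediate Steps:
Z(Q, C) = -5*C/2 - Q/2 (Z(Q, C) = -(5*C + Q)/2 = -(Q + 5*C)/2 = -5*C/2 - Q/2)
k(B) = -B²/10 (k(B) = (B*(-5/2*0 - B/2))/5 = (B*(0 - B/2))/5 = (B*(-B/2))/5 = (-B²/2)/5 = -B²/10)
s(D) = 9 + √(D - D²/10)
(-2 + ((3 - 1*(-1)) + s(5))*2)*(-15) = (-2 + ((3 - 1*(-1)) + (9 + √10*√(5*(10 - 1*5))/10))*2)*(-15) = (-2 + ((3 + 1) + (9 + √10*√(5*(10 - 5))/10))*2)*(-15) = (-2 + (4 + (9 + √10*√(5*5)/10))*2)*(-15) = (-2 + (4 + (9 + √10*√25/10))*2)*(-15) = (-2 + (4 + (9 + (⅒)*√10*5))*2)*(-15) = (-2 + (4 + (9 + √10/2))*2)*(-15) = (-2 + (13 + √10/2)*2)*(-15) = (-2 + (26 + √10))*(-15) = (24 + √10)*(-15) = -360 - 15*√10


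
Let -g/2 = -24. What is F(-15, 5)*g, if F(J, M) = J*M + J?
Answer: -4320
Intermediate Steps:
F(J, M) = J + J*M
g = 48 (g = -2*(-24) = 48)
F(-15, 5)*g = -15*(1 + 5)*48 = -15*6*48 = -90*48 = -4320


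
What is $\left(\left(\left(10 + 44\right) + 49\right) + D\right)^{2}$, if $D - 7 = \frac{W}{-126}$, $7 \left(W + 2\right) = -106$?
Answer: $\frac{262116100}{21609} \approx 12130.0$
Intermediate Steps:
$W = - \frac{120}{7}$ ($W = -2 + \frac{1}{7} \left(-106\right) = -2 - \frac{106}{7} = - \frac{120}{7} \approx -17.143$)
$D = \frac{1049}{147}$ ($D = 7 - \frac{120}{7 \left(-126\right)} = 7 - - \frac{20}{147} = 7 + \frac{20}{147} = \frac{1049}{147} \approx 7.1361$)
$\left(\left(\left(10 + 44\right) + 49\right) + D\right)^{2} = \left(\left(\left(10 + 44\right) + 49\right) + \frac{1049}{147}\right)^{2} = \left(\left(54 + 49\right) + \frac{1049}{147}\right)^{2} = \left(103 + \frac{1049}{147}\right)^{2} = \left(\frac{16190}{147}\right)^{2} = \frac{262116100}{21609}$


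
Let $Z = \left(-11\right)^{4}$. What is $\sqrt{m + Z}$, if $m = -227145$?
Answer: $2 i \sqrt{53126} \approx 460.98 i$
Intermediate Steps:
$Z = 14641$
$\sqrt{m + Z} = \sqrt{-227145 + 14641} = \sqrt{-212504} = 2 i \sqrt{53126}$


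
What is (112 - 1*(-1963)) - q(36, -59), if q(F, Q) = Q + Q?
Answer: 2193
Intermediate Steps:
q(F, Q) = 2*Q
(112 - 1*(-1963)) - q(36, -59) = (112 - 1*(-1963)) - 2*(-59) = (112 + 1963) - 1*(-118) = 2075 + 118 = 2193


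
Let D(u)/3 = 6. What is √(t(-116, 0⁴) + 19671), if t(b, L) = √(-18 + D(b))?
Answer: √19671 ≈ 140.25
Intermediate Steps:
D(u) = 18 (D(u) = 3*6 = 18)
t(b, L) = 0 (t(b, L) = √(-18 + 18) = √0 = 0)
√(t(-116, 0⁴) + 19671) = √(0 + 19671) = √19671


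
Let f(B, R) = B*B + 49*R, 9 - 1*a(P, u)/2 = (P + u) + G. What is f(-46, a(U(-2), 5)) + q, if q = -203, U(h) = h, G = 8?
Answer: 1717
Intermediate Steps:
a(P, u) = 2 - 2*P - 2*u (a(P, u) = 18 - 2*((P + u) + 8) = 18 - 2*(8 + P + u) = 18 + (-16 - 2*P - 2*u) = 2 - 2*P - 2*u)
f(B, R) = B**2 + 49*R
f(-46, a(U(-2), 5)) + q = ((-46)**2 + 49*(2 - 2*(-2) - 2*5)) - 203 = (2116 + 49*(2 + 4 - 10)) - 203 = (2116 + 49*(-4)) - 203 = (2116 - 196) - 203 = 1920 - 203 = 1717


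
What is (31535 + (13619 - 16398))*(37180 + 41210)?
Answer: 2254182840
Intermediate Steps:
(31535 + (13619 - 16398))*(37180 + 41210) = (31535 - 2779)*78390 = 28756*78390 = 2254182840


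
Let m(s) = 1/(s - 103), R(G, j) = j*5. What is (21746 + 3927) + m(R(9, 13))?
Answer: 975573/38 ≈ 25673.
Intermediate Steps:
R(G, j) = 5*j
m(s) = 1/(-103 + s)
(21746 + 3927) + m(R(9, 13)) = (21746 + 3927) + 1/(-103 + 5*13) = 25673 + 1/(-103 + 65) = 25673 + 1/(-38) = 25673 - 1/38 = 975573/38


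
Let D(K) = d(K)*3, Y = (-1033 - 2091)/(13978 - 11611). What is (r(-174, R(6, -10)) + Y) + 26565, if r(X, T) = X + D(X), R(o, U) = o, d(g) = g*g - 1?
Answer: 277447148/2367 ≈ 1.1721e+5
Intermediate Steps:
d(g) = -1 + g² (d(g) = g² - 1 = -1 + g²)
Y = -3124/2367 ≈ -1.3198
D(K) = -3 + 3*K² (D(K) = (-1 + K²)*3 = -3 + 3*K²)
r(X, T) = -3 + X + 3*X² (r(X, T) = X + (-3 + 3*X²) = -3 + X + 3*X²)
(r(-174, R(6, -10)) + Y) + 26565 = ((-3 - 174 + 3*(-174)²) - 3124/2367) + 26565 = ((-3 - 174 + 3*30276) - 3124/2367) + 26565 = ((-3 - 174 + 90828) - 3124/2367) + 26565 = (90651 - 3124/2367) + 26565 = 214567793/2367 + 26565 = 277447148/2367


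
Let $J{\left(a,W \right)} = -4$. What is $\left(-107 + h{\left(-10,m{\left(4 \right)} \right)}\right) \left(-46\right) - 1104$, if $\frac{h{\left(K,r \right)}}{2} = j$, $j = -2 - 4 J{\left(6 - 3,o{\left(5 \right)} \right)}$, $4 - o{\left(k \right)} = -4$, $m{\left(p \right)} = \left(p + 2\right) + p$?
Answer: $2530$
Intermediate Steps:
$m{\left(p \right)} = 2 + 2 p$ ($m{\left(p \right)} = \left(2 + p\right) + p = 2 + 2 p$)
$o{\left(k \right)} = 8$ ($o{\left(k \right)} = 4 - -4 = 4 + 4 = 8$)
$j = 14$ ($j = -2 - -16 = -2 + 16 = 14$)
$h{\left(K,r \right)} = 28$ ($h{\left(K,r \right)} = 2 \cdot 14 = 28$)
$\left(-107 + h{\left(-10,m{\left(4 \right)} \right)}\right) \left(-46\right) - 1104 = \left(-107 + 28\right) \left(-46\right) - 1104 = \left(-79\right) \left(-46\right) - 1104 = 3634 - 1104 = 2530$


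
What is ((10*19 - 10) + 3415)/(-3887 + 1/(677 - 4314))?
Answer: -2615003/2827404 ≈ -0.92488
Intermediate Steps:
((10*19 - 10) + 3415)/(-3887 + 1/(677 - 4314)) = ((190 - 10) + 3415)/(-3887 + 1/(-3637)) = (180 + 3415)/(-3887 - 1/3637) = 3595/(-14137020/3637) = 3595*(-3637/14137020) = -2615003/2827404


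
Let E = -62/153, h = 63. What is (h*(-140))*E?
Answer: 60760/17 ≈ 3574.1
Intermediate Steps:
E = -62/153 (E = -62*1/153 = -62/153 ≈ -0.40523)
(h*(-140))*E = (63*(-140))*(-62/153) = -8820*(-62/153) = 60760/17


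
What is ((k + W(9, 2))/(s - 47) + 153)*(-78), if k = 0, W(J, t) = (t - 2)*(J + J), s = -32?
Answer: -11934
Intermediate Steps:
W(J, t) = 2*J*(-2 + t) (W(J, t) = (-2 + t)*(2*J) = 2*J*(-2 + t))
((k + W(9, 2))/(s - 47) + 153)*(-78) = ((0 + 2*9*(-2 + 2))/(-32 - 47) + 153)*(-78) = ((0 + 2*9*0)/(-79) + 153)*(-78) = ((0 + 0)*(-1/79) + 153)*(-78) = (0*(-1/79) + 153)*(-78) = (0 + 153)*(-78) = 153*(-78) = -11934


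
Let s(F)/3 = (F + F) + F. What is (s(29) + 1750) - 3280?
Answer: -1269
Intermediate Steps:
s(F) = 9*F (s(F) = 3*((F + F) + F) = 3*(2*F + F) = 3*(3*F) = 9*F)
(s(29) + 1750) - 3280 = (9*29 + 1750) - 3280 = (261 + 1750) - 3280 = 2011 - 3280 = -1269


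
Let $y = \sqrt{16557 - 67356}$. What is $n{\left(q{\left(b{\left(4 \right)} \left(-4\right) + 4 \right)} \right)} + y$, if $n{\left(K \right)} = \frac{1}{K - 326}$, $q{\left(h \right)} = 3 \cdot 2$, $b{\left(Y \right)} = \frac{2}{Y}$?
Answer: $- \frac{1}{320} + i \sqrt{50799} \approx -0.003125 + 225.39 i$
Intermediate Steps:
$q{\left(h \right)} = 6$
$n{\left(K \right)} = \frac{1}{-326 + K}$
$y = i \sqrt{50799}$ ($y = \sqrt{-50799} = i \sqrt{50799} \approx 225.39 i$)
$n{\left(q{\left(b{\left(4 \right)} \left(-4\right) + 4 \right)} \right)} + y = \frac{1}{-326 + 6} + i \sqrt{50799} = \frac{1}{-320} + i \sqrt{50799} = - \frac{1}{320} + i \sqrt{50799}$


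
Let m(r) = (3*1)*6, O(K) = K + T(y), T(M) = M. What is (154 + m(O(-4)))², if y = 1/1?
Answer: 29584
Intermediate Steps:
y = 1
O(K) = 1 + K (O(K) = K + 1 = 1 + K)
m(r) = 18 (m(r) = 3*6 = 18)
(154 + m(O(-4)))² = (154 + 18)² = 172² = 29584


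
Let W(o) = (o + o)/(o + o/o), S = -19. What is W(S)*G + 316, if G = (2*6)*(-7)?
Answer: 416/3 ≈ 138.67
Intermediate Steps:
G = -84 (G = 12*(-7) = -84)
W(o) = 2*o/(1 + o) (W(o) = (2*o)/(o + 1) = (2*o)/(1 + o) = 2*o/(1 + o))
W(S)*G + 316 = (2*(-19)/(1 - 19))*(-84) + 316 = (2*(-19)/(-18))*(-84) + 316 = (2*(-19)*(-1/18))*(-84) + 316 = (19/9)*(-84) + 316 = -532/3 + 316 = 416/3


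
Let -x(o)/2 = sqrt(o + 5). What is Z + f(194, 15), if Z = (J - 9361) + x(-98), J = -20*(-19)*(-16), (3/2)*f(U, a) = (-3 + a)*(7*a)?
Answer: -14601 - 2*I*sqrt(93) ≈ -14601.0 - 19.287*I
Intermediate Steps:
x(o) = -2*sqrt(5 + o) (x(o) = -2*sqrt(o + 5) = -2*sqrt(5 + o))
f(U, a) = 14*a*(-3 + a)/3 (f(U, a) = 2*((-3 + a)*(7*a))/3 = 2*(7*a*(-3 + a))/3 = 14*a*(-3 + a)/3)
J = -6080 (J = 380*(-16) = -6080)
Z = -15441 - 2*I*sqrt(93) (Z = (-6080 - 9361) - 2*sqrt(5 - 98) = -15441 - 2*I*sqrt(93) ≈ -15441.0 - 19.287*I)
Z + f(194, 15) = (-15441 - 2*I*sqrt(93)) + (14/3)*15*(-3 + 15) = (-15441 - 2*I*sqrt(93)) + (14/3)*15*12 = (-15441 - 2*I*sqrt(93)) + 840 = -14601 - 2*I*sqrt(93)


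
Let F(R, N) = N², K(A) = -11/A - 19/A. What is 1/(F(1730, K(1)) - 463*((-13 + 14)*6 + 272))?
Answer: -1/127814 ≈ -7.8239e-6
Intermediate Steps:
K(A) = -30/A
1/(F(1730, K(1)) - 463*((-13 + 14)*6 + 272)) = 1/((-30/1)² - 463*((-13 + 14)*6 + 272)) = 1/((-30*1)² - 463*(1*6 + 272)) = 1/((-30)² - 463*(6 + 272)) = 1/(900 - 463*278) = 1/(900 - 128714) = 1/(-127814) = -1/127814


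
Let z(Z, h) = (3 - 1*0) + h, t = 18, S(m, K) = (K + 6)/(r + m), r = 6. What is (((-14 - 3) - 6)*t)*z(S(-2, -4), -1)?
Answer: -828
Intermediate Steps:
S(m, K) = (6 + K)/(6 + m) (S(m, K) = (K + 6)/(6 + m) = (6 + K)/(6 + m))
z(Z, h) = 3 + h (z(Z, h) = (3 + 0) + h = 3 + h)
(((-14 - 3) - 6)*t)*z(S(-2, -4), -1) = (((-14 - 3) - 6)*18)*(3 - 1) = ((-17 - 6)*18)*2 = -23*18*2 = -414*2 = -828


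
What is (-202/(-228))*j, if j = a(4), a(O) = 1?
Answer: 101/114 ≈ 0.88597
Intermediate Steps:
j = 1
(-202/(-228))*j = -202/(-228)*1 = -202*(-1/228)*1 = (101/114)*1 = 101/114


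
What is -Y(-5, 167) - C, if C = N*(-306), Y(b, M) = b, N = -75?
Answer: -22945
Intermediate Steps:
C = 22950 (C = -75*(-306) = 22950)
-Y(-5, 167) - C = -1*(-5) - 1*22950 = 5 - 22950 = -22945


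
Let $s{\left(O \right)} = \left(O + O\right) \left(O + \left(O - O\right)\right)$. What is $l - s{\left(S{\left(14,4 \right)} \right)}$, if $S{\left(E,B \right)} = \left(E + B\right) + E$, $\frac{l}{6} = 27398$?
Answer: $162340$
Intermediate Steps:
$l = 164388$ ($l = 6 \cdot 27398 = 164388$)
$S{\left(E,B \right)} = B + 2 E$ ($S{\left(E,B \right)} = \left(B + E\right) + E = B + 2 E$)
$s{\left(O \right)} = 2 O^{2}$ ($s{\left(O \right)} = 2 O \left(O + 0\right) = 2 O O = 2 O^{2}$)
$l - s{\left(S{\left(14,4 \right)} \right)} = 164388 - 2 \left(4 + 2 \cdot 14\right)^{2} = 164388 - 2 \left(4 + 28\right)^{2} = 164388 - 2 \cdot 32^{2} = 164388 - 2 \cdot 1024 = 164388 - 2048 = 162340$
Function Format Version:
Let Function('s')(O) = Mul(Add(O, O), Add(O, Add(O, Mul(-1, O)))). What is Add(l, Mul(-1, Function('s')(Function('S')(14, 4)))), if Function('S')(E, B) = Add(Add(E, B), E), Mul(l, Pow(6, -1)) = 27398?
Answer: 162340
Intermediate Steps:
l = 164388 (l = Mul(6, 27398) = 164388)
Function('S')(E, B) = Add(B, Mul(2, E)) (Function('S')(E, B) = Add(Add(B, E), E) = Add(B, Mul(2, E)))
Function('s')(O) = Mul(2, Pow(O, 2)) (Function('s')(O) = Mul(Mul(2, O), Add(O, 0)) = Mul(Mul(2, O), O) = Mul(2, Pow(O, 2)))
Add(l, Mul(-1, Function('s')(Function('S')(14, 4)))) = Add(164388, Mul(-1, Mul(2, Pow(Add(4, Mul(2, 14)), 2)))) = Add(164388, Mul(-1, Mul(2, Pow(Add(4, 28), 2)))) = Add(164388, Mul(-1, Mul(2, Pow(32, 2)))) = Add(164388, Mul(-1, Mul(2, 1024))) = Add(164388, Mul(-1, 2048)) = Add(164388, -2048) = 162340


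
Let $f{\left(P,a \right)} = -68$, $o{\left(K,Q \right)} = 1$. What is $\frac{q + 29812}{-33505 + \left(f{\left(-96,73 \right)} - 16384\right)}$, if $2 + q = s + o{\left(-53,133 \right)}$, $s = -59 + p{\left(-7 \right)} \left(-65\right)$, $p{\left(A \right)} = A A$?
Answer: $- \frac{26567}{49957} \approx -0.5318$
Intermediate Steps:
$p{\left(A \right)} = A^{2}$
$s = -3244$ ($s = -59 + \left(-7\right)^{2} \left(-65\right) = -59 + 49 \left(-65\right) = -59 - 3185 = -3244$)
$q = -3245$ ($q = -2 + \left(-3244 + 1\right) = -2 - 3243 = -3245$)
$\frac{q + 29812}{-33505 + \left(f{\left(-96,73 \right)} - 16384\right)} = \frac{-3245 + 29812}{-33505 - 16452} = \frac{26567}{-33505 - 16452} = \frac{26567}{-49957} = 26567 \left(- \frac{1}{49957}\right) = - \frac{26567}{49957}$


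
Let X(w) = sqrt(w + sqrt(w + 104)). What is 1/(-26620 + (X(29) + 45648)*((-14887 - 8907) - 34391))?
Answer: -1/(2656055500 + 58185*sqrt(29 + sqrt(133))) ≈ -3.7645e-10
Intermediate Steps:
X(w) = sqrt(w + sqrt(104 + w))
1/(-26620 + (X(29) + 45648)*((-14887 - 8907) - 34391)) = 1/(-26620 + (sqrt(29 + sqrt(104 + 29)) + 45648)*((-14887 - 8907) - 34391)) = 1/(-26620 + (sqrt(29 + sqrt(133)) + 45648)*(-23794 - 34391)) = 1/(-26620 + (45648 + sqrt(29 + sqrt(133)))*(-58185)) = 1/(-26620 + (-2656028880 - 58185*sqrt(29 + sqrt(133)))) = 1/(-2656055500 - 58185*sqrt(29 + sqrt(133)))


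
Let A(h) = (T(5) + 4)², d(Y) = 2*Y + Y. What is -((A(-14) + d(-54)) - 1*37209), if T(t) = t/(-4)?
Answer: 597815/16 ≈ 37363.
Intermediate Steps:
T(t) = -t/4 (T(t) = t*(-¼) = -t/4)
d(Y) = 3*Y
A(h) = 121/16 (A(h) = (-¼*5 + 4)² = (-5/4 + 4)² = (11/4)² = 121/16)
-((A(-14) + d(-54)) - 1*37209) = -((121/16 + 3*(-54)) - 1*37209) = -((121/16 - 162) - 37209) = -(-2471/16 - 37209) = -1*(-597815/16) = 597815/16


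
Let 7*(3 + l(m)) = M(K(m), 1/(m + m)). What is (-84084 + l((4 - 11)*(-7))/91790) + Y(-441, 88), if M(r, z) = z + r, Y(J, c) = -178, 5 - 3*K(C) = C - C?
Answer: -15917413686521/188903820 ≈ -84262.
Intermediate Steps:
K(C) = 5/3 (K(C) = 5/3 - (C - C)/3 = 5/3 - ⅓*0 = 5/3 + 0 = 5/3)
M(r, z) = r + z
l(m) = -58/21 + 1/(14*m) (l(m) = -3 + (5/3 + 1/(m + m))/7 = -3 + (5/3 + 1/(2*m))/7 = -3 + (5/21 + 1/(14*m)) = -58/21 + 1/(14*m))
(-84084 + l((4 - 11)*(-7))/91790) + Y(-441, 88) = (-84084 + ((3 - 116*(4 - 11)*(-7))/(42*(((4 - 11)*(-7)))))/91790) - 178 = (-84084 + ((3 - (-812)*(-7))/(42*((-7*(-7)))))*(1/91790)) - 178 = (-84084 + ((1/42)*(3 - 116*49)/49)*(1/91790)) - 178 = (-84084 + ((1/42)*(1/49)*(3 - 5684))*(1/91790)) - 178 = (-84084 + ((1/42)*(1/49)*(-5681))*(1/91790)) - 178 = (-84084 - 5681/2058*1/91790) - 178 = (-84084 - 5681/188903820) - 178 = -15883788806561/188903820 - 178 = -15917413686521/188903820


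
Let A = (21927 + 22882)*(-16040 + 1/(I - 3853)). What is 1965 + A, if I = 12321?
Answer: -6086242812051/8468 ≈ -7.1873e+8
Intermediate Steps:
A = -6086259451671/8468 (A = (21927 + 22882)*(-16040 + 1/(12321 - 3853)) = 44809*(-16040 + 1/8468) = 44809*(-135826719/8468) = -6086259451671/8468 ≈ -7.1874e+8)
1965 + A = 1965 - 6086259451671/8468 = -6086242812051/8468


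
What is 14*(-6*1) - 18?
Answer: -102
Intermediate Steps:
14*(-6*1) - 18 = 14*(-6) - 18 = -84 - 18 = -102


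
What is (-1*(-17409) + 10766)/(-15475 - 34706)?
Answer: -28175/50181 ≈ -0.56147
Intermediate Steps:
(-1*(-17409) + 10766)/(-15475 - 34706) = (17409 + 10766)/(-50181) = 28175*(-1/50181) = -28175/50181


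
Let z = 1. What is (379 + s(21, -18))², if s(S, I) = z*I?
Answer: 130321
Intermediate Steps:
s(S, I) = I (s(S, I) = 1*I = I)
(379 + s(21, -18))² = (379 - 18)² = 361² = 130321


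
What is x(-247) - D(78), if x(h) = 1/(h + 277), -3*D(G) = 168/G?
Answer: 293/390 ≈ 0.75128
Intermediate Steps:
D(G) = -56/G
x(h) = 1/(277 + h)
x(-247) - D(78) = 1/(277 - 247) - (-56)/78 = 1/30 - (-56)/78 = 1/30 - 1*(-28/39) = 1/30 + 28/39 = 293/390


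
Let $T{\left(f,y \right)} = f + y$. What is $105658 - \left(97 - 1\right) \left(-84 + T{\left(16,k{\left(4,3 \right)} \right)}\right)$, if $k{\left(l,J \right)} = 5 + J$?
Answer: $111418$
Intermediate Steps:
$105658 - \left(97 - 1\right) \left(-84 + T{\left(16,k{\left(4,3 \right)} \right)}\right) = 105658 - \left(97 - 1\right) \left(-84 + \left(16 + \left(5 + 3\right)\right)\right) = 105658 - 96 \left(-84 + \left(16 + 8\right)\right) = 105658 - 96 \left(-84 + 24\right) = 105658 - 96 \left(-60\right) = 105658 - -5760 = 105658 + 5760 = 111418$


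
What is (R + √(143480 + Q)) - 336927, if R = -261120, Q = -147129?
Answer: -598047 + I*√3649 ≈ -5.9805e+5 + 60.407*I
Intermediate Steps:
(R + √(143480 + Q)) - 336927 = (-261120 + √(143480 - 147129)) - 336927 = (-261120 + √(-3649)) - 336927 = (-261120 + I*√3649) - 336927 = -598047 + I*√3649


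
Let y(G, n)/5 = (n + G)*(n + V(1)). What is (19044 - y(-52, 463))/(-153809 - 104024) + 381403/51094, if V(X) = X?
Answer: 146084396443/13173719302 ≈ 11.089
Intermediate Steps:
y(G, n) = 5*(1 + n)*(G + n) (y(G, n) = 5*((n + G)*(n + 1)) = 5*((G + n)*(1 + n)) = 5*((1 + n)*(G + n)) = 5*(1 + n)*(G + n))
(19044 - y(-52, 463))/(-153809 - 104024) + 381403/51094 = (19044 - (5*(-52) + 5*463 + 5*463² + 5*(-52)*463))/(-153809 - 104024) + 381403/51094 = (19044 - (-260 + 2315 + 5*214369 - 120380))/(-257833) + 381403*(1/51094) = (19044 - (-260 + 2315 + 1071845 - 120380))*(-1/257833) + 381403/51094 = (19044 - 1*953520)*(-1/257833) + 381403/51094 = (19044 - 953520)*(-1/257833) + 381403/51094 = -934476*(-1/257833) + 381403/51094 = 934476/257833 + 381403/51094 = 146084396443/13173719302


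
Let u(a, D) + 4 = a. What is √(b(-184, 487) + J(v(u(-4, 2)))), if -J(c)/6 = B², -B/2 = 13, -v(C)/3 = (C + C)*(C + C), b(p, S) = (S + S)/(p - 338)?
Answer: I*√30713987/87 ≈ 63.701*I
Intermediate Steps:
u(a, D) = -4 + a
b(p, S) = 2*S/(-338 + p) (b(p, S) = (2*S)/(-338 + p) = 2*S/(-338 + p))
v(C) = -12*C² (v(C) = -3*(C + C)*(C + C) = -3*2*C*2*C = -12*C²)
B = -26 (B = -2*13 = -26)
J(c) = -4056 (J(c) = -6*(-26)² = -6*676 = -4056)
√(b(-184, 487) + J(v(u(-4, 2)))) = √(2*487/(-338 - 184) - 4056) = √(2*487/(-522) - 4056) = √(2*487*(-1/522) - 4056) = √(-487/261 - 4056) = √(-1059103/261) = I*√30713987/87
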